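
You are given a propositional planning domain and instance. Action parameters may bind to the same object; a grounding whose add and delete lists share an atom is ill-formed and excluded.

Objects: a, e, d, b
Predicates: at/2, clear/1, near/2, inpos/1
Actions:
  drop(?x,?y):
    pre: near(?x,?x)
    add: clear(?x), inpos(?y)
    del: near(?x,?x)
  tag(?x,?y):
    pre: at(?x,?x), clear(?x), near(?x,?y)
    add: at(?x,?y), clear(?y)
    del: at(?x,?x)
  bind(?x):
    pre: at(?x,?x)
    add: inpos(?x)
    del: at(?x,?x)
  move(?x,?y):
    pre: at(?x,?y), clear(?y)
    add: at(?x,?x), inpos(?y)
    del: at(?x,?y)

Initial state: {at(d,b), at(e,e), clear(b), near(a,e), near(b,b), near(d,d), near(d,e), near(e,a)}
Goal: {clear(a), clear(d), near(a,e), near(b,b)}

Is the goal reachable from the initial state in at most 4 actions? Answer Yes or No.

Yes

1. drop(d,a)  →  {at(d,b), at(e,e), clear(b), clear(d), inpos(a), near(a,e), near(b,b), near(d,e), near(e,a)}
2. move(d,b)  →  {at(d,d), at(e,e), clear(b), clear(d), inpos(a), inpos(b), near(a,e), near(b,b), near(d,e), near(e,a)}
3. tag(d,e)  →  {at(d,e), at(e,e), clear(b), clear(d), clear(e), inpos(a), inpos(b), near(a,e), near(b,b), near(d,e), near(e,a)}
4. tag(e,a)  →  {at(d,e), at(e,a), clear(a), clear(b), clear(d), clear(e), inpos(a), inpos(b), near(a,e), near(b,b), near(d,e), near(e,a)}
optimal plan length = 4; 4 ≤ 4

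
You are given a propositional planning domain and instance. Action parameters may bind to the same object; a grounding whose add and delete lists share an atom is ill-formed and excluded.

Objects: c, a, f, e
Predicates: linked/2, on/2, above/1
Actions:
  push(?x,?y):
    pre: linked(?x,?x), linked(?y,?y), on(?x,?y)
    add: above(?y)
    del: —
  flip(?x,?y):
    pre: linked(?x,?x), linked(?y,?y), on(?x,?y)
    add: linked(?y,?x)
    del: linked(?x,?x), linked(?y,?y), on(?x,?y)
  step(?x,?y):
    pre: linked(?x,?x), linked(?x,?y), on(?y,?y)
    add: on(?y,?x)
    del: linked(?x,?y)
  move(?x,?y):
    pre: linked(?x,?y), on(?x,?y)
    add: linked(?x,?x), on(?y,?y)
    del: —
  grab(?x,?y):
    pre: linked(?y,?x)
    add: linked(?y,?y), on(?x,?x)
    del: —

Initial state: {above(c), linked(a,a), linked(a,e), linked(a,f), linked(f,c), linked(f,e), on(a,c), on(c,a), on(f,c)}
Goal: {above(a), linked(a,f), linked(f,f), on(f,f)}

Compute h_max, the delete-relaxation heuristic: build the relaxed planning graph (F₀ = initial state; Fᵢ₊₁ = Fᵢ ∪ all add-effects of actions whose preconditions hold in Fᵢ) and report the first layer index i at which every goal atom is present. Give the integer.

2

F0 = init (9 atoms)
F1 = F0 ∪ {linked(f,f), on(a,a), on(c,c), on(e,e), on(f,f)}  (14 atoms)
F2 = F1 ∪ {above(a), above(f), on(c,f), on(e,a), on(e,f), on(f,a)}  (20 atoms)
goal ⊆ F2  ⇒  h_max = 2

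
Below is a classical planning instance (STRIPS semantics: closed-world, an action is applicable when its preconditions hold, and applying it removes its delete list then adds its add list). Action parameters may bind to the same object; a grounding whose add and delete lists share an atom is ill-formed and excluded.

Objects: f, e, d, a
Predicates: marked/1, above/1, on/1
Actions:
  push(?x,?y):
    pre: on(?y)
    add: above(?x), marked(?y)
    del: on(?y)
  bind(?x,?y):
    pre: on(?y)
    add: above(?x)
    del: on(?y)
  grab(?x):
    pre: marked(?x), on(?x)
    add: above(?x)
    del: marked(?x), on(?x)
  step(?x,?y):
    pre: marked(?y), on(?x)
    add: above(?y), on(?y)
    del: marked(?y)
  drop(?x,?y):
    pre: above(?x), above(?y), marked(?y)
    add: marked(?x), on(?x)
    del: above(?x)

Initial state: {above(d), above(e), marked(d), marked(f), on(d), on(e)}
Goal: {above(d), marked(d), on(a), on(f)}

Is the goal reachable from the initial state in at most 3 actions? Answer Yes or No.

Yes

1. push(a,e)  →  {above(a), above(d), above(e), marked(d), marked(e), marked(f), on(d)}
2. step(d,f)  →  {above(a), above(d), above(e), above(f), marked(d), marked(e), on(d), on(f)}
3. drop(a,e)  →  {above(d), above(e), above(f), marked(a), marked(d), marked(e), on(a), on(d), on(f)}
optimal plan length = 3; 3 ≤ 3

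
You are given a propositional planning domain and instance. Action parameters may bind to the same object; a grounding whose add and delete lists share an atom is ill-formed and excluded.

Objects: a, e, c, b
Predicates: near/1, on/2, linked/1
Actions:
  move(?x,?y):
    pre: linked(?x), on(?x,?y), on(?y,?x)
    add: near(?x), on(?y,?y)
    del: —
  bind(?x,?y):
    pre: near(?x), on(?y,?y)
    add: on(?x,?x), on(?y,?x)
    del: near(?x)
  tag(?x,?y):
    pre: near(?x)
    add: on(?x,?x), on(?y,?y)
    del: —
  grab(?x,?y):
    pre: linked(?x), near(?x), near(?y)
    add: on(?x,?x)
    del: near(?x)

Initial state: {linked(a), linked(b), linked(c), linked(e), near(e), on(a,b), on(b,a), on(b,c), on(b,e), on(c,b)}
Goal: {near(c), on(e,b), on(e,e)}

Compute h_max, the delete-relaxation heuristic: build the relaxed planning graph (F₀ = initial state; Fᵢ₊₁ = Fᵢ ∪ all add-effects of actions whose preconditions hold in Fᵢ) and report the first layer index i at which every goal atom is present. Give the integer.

2

F0 = init (10 atoms)
F1 = F0 ∪ {near(a), near(b), near(c), on(a,a), on(b,b), on(c,c), on(e,e)}  (17 atoms)
F2 = F1 ∪ {on(a,c), on(a,e), on(c,a), on(c,e), on(e,a), on(e,b), on(e,c)}  (24 atoms)
goal ⊆ F2  ⇒  h_max = 2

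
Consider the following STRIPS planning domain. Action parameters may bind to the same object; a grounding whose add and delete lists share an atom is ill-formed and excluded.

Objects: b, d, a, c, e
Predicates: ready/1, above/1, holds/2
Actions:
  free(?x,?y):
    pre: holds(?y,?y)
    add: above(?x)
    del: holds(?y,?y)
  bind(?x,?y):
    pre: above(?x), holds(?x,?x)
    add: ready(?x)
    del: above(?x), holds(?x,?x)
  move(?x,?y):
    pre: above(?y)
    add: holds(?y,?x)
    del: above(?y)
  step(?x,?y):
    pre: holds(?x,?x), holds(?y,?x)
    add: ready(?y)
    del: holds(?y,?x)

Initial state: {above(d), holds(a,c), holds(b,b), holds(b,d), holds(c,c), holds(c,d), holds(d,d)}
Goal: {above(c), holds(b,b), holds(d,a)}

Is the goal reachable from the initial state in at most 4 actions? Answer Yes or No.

Yes

1. free(c,d)  →  {above(c), above(d), holds(a,c), holds(b,b), holds(b,d), holds(c,c), holds(c,d)}
2. move(a,d)  →  {above(c), holds(a,c), holds(b,b), holds(b,d), holds(c,c), holds(c,d), holds(d,a)}
optimal plan length = 2; 2 ≤ 4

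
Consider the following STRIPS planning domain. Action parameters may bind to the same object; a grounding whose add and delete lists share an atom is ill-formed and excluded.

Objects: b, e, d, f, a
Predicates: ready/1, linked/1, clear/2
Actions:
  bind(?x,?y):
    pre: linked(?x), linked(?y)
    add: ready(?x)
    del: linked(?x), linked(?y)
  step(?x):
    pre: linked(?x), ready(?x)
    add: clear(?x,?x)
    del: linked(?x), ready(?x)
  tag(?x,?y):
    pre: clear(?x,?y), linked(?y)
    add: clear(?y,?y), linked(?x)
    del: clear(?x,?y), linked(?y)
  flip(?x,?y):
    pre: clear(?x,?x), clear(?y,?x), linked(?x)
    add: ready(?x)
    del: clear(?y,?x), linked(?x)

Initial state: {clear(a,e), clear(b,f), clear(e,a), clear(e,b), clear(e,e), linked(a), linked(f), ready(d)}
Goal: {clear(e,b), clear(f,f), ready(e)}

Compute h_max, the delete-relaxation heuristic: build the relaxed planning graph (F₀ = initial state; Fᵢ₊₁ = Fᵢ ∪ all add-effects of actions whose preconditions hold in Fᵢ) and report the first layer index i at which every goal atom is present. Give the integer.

F0 = init (8 atoms)
F1 = F0 ∪ {clear(a,a), clear(f,f), linked(b), linked(e), ready(a), ready(f)}  (14 atoms)
F2 = F1 ∪ {clear(b,b), ready(b), ready(e)}  (17 atoms)
goal ⊆ F2  ⇒  h_max = 2

2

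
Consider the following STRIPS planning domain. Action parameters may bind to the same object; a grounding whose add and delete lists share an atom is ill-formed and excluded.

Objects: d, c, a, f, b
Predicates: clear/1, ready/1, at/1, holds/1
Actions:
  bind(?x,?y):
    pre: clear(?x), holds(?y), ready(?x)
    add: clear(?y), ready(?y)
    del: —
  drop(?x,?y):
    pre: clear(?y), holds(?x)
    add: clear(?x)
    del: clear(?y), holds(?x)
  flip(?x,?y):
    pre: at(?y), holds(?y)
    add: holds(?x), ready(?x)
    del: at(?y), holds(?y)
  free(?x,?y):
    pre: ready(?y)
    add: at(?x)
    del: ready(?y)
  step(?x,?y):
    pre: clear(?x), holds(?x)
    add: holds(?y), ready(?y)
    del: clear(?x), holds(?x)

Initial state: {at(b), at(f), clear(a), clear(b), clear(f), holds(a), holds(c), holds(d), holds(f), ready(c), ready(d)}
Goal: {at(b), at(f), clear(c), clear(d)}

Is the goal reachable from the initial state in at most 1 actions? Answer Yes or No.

1. drop(d,a)  →  {at(b), at(f), clear(b), clear(d), clear(f), holds(a), holds(c), holds(f), ready(c), ready(d)}
2. bind(d,c)  →  {at(b), at(f), clear(b), clear(c), clear(d), clear(f), holds(a), holds(c), holds(f), ready(c), ready(d)}
optimal plan length = 2; 2 > 1

No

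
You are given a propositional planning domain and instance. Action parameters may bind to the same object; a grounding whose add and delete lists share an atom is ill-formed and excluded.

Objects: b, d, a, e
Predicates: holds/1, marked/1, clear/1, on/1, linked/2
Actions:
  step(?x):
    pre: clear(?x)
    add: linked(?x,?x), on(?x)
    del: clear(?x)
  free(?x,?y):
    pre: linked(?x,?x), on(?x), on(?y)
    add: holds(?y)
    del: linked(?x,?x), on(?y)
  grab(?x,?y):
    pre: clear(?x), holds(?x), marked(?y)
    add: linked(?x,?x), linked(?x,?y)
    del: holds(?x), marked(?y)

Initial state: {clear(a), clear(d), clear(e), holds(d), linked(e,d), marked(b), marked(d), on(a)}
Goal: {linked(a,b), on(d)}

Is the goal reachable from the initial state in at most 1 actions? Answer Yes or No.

No

1. step(d)  →  {clear(a), clear(e), holds(d), linked(d,d), linked(e,d), marked(b), marked(d), on(a), on(d)}
2. free(d,a)  →  {clear(a), clear(e), holds(a), holds(d), linked(e,d), marked(b), marked(d), on(d)}
3. grab(a,b)  →  {clear(a), clear(e), holds(d), linked(a,a), linked(a,b), linked(e,d), marked(d), on(d)}
optimal plan length = 3; 3 > 1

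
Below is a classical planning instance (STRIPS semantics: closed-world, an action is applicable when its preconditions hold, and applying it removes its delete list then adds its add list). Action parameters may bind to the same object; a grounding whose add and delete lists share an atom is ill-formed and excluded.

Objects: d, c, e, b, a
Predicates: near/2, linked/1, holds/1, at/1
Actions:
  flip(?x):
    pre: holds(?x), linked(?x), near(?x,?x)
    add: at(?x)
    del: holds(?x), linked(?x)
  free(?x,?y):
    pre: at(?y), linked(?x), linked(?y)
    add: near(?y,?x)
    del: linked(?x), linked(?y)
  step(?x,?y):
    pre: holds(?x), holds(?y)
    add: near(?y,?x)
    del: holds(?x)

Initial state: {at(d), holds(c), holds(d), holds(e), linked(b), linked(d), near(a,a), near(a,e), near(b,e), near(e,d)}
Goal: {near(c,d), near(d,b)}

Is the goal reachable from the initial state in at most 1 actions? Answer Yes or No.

1. free(b,d)  →  {at(d), holds(c), holds(d), holds(e), near(a,a), near(a,e), near(b,e), near(d,b), near(e,d)}
2. step(d,c)  →  {at(d), holds(c), holds(e), near(a,a), near(a,e), near(b,e), near(c,d), near(d,b), near(e,d)}
optimal plan length = 2; 2 > 1

No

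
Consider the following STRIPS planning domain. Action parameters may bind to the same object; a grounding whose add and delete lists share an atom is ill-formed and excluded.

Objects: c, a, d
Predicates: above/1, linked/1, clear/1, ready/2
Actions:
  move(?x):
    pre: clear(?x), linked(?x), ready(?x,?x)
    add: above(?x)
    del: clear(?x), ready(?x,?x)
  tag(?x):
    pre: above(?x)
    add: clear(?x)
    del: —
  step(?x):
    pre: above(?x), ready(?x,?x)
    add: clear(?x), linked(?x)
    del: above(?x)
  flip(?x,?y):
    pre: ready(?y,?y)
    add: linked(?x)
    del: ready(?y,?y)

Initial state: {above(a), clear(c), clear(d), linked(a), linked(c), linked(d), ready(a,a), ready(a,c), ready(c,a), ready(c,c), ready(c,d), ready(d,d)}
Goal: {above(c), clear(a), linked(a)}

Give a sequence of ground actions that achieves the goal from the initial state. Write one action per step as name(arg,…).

1. move(c)  →  {above(a), above(c), clear(d), linked(a), linked(c), linked(d), ready(a,a), ready(a,c), ready(c,a), ready(c,d), ready(d,d)}
2. tag(a)  →  {above(a), above(c), clear(a), clear(d), linked(a), linked(c), linked(d), ready(a,a), ready(a,c), ready(c,a), ready(c,d), ready(d,d)}

move(c); tag(a)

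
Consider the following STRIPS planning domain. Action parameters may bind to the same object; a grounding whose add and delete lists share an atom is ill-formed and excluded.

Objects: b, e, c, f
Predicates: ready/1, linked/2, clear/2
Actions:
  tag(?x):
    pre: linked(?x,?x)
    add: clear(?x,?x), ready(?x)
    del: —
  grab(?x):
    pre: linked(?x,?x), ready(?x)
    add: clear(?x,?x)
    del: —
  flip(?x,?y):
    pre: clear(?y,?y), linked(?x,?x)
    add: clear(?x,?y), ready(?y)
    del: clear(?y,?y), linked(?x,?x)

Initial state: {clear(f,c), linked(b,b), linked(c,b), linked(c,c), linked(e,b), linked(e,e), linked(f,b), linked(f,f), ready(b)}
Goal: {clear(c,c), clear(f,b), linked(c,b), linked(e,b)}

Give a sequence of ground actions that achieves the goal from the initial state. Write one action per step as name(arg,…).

1. tag(b)  →  {clear(b,b), clear(f,c), linked(b,b), linked(c,b), linked(c,c), linked(e,b), linked(e,e), linked(f,b), linked(f,f), ready(b)}
2. tag(c)  →  {clear(b,b), clear(c,c), clear(f,c), linked(b,b), linked(c,b), linked(c,c), linked(e,b), linked(e,e), linked(f,b), linked(f,f), ready(b), ready(c)}
3. flip(f,b)  →  {clear(c,c), clear(f,b), clear(f,c), linked(b,b), linked(c,b), linked(c,c), linked(e,b), linked(e,e), linked(f,b), ready(b), ready(c)}

tag(b); tag(c); flip(f,b)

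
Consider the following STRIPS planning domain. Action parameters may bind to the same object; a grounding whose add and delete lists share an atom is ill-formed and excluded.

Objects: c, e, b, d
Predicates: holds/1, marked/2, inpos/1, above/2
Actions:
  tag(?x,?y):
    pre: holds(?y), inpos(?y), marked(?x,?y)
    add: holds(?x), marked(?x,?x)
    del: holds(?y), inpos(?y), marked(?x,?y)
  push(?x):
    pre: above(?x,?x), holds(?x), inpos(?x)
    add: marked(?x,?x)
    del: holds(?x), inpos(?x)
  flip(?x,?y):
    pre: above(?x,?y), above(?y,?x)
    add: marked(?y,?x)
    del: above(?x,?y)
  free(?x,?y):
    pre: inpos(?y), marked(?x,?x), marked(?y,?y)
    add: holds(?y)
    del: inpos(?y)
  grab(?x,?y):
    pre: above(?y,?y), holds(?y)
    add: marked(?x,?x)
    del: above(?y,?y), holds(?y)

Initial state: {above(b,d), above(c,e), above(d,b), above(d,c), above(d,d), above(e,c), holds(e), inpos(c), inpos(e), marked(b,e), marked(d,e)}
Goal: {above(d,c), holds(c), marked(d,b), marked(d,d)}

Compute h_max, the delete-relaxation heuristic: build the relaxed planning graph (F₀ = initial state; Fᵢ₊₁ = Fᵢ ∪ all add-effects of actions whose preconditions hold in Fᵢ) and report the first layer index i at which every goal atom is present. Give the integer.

2

F0 = init (11 atoms)
F1 = F0 ∪ {holds(b), holds(d), marked(b,b), marked(b,d), marked(c,e), marked(d,b), marked(d,d), marked(e,c)}  (19 atoms)
F2 = F1 ∪ {holds(c), marked(c,c), marked(e,e)}  (22 atoms)
goal ⊆ F2  ⇒  h_max = 2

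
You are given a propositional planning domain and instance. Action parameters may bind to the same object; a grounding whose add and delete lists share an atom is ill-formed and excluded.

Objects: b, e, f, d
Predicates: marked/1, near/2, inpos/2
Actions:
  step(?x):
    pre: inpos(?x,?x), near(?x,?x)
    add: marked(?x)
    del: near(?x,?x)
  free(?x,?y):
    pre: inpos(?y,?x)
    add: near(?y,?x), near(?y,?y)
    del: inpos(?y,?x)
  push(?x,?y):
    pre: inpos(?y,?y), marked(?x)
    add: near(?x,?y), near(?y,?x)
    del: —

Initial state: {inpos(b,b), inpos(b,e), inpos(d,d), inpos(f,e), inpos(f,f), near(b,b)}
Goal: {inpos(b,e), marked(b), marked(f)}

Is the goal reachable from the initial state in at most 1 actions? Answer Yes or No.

No

1. step(b)  →  {inpos(b,b), inpos(b,e), inpos(d,d), inpos(f,e), inpos(f,f), marked(b)}
2. free(e,f)  →  {inpos(b,b), inpos(b,e), inpos(d,d), inpos(f,f), marked(b), near(f,e), near(f,f)}
3. step(f)  →  {inpos(b,b), inpos(b,e), inpos(d,d), inpos(f,f), marked(b), marked(f), near(f,e)}
optimal plan length = 3; 3 > 1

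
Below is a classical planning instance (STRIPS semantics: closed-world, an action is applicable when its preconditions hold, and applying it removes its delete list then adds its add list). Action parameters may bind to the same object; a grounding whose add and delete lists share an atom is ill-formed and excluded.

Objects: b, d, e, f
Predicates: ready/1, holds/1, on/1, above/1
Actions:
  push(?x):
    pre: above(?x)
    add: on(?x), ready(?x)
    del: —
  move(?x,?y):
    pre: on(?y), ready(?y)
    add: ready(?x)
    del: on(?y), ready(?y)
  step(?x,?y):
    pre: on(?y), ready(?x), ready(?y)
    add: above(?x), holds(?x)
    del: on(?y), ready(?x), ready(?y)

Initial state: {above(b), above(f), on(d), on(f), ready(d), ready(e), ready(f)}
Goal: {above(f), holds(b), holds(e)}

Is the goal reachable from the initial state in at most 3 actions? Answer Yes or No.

1. push(b)  →  {above(b), above(f), on(b), on(d), on(f), ready(b), ready(d), ready(e), ready(f)}
2. step(b,b)  →  {above(b), above(f), holds(b), on(d), on(f), ready(d), ready(e), ready(f)}
3. step(e,d)  →  {above(b), above(e), above(f), holds(b), holds(e), on(f), ready(f)}
optimal plan length = 3; 3 ≤ 3

Yes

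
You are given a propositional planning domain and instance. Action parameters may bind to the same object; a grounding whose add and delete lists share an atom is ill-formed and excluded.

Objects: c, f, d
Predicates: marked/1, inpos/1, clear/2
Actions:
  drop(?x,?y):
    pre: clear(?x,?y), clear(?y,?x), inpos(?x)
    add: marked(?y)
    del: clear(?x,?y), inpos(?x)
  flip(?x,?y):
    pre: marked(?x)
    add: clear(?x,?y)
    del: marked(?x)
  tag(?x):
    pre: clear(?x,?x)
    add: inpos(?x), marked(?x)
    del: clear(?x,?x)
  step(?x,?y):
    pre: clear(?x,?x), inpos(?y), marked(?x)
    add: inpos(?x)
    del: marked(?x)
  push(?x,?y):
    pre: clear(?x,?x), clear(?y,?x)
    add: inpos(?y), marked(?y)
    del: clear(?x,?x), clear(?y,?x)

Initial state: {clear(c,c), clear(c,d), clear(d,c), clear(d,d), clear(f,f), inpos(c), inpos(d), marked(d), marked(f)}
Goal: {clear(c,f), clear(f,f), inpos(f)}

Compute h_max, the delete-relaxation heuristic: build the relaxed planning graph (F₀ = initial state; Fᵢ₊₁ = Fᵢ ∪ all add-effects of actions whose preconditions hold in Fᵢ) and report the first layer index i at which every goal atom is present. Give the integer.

F0 = init (9 atoms)
F1 = F0 ∪ {clear(d,f), clear(f,c), clear(f,d), inpos(f), marked(c)}  (14 atoms)
F2 = F1 ∪ {clear(c,f)}  (15 atoms)
goal ⊆ F2  ⇒  h_max = 2

2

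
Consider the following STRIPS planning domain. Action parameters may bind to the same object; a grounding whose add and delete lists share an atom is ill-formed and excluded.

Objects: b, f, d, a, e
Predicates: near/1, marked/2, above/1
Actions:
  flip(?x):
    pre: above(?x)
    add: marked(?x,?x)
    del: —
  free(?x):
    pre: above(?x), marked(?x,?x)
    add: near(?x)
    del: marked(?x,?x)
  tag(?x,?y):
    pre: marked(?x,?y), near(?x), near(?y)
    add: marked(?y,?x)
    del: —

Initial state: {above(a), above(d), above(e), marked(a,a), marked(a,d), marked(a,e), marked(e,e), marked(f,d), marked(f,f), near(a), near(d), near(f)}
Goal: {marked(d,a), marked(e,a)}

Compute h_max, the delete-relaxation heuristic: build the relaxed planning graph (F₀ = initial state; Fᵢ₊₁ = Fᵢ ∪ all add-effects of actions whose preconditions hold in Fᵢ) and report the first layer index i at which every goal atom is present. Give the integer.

F0 = init (12 atoms)
F1 = F0 ∪ {marked(d,a), marked(d,d), marked(d,f), near(e)}  (16 atoms)
F2 = F1 ∪ {marked(e,a)}  (17 atoms)
goal ⊆ F2  ⇒  h_max = 2

2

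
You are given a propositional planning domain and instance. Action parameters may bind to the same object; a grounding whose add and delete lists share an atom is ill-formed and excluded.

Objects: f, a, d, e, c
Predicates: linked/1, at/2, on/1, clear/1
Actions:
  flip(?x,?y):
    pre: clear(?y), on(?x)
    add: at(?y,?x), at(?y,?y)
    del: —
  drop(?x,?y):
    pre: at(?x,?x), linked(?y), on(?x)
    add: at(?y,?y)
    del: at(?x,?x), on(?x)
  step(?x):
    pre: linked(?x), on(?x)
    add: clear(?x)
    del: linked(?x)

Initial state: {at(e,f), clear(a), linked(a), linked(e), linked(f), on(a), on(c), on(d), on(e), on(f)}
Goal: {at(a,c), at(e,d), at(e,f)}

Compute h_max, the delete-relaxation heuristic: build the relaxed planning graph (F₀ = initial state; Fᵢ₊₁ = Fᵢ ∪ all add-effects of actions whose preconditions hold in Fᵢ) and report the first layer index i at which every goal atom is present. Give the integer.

2

F0 = init (10 atoms)
F1 = F0 ∪ {at(a,a), at(a,c), at(a,d), at(a,e), at(a,f), clear(e), clear(f)}  (17 atoms)
F2 = F1 ∪ {at(e,a), at(e,c), at(e,d), at(e,e), at(f,a), at(f,c), at(f,d), at(f,e), at(f,f)}  (26 atoms)
goal ⊆ F2  ⇒  h_max = 2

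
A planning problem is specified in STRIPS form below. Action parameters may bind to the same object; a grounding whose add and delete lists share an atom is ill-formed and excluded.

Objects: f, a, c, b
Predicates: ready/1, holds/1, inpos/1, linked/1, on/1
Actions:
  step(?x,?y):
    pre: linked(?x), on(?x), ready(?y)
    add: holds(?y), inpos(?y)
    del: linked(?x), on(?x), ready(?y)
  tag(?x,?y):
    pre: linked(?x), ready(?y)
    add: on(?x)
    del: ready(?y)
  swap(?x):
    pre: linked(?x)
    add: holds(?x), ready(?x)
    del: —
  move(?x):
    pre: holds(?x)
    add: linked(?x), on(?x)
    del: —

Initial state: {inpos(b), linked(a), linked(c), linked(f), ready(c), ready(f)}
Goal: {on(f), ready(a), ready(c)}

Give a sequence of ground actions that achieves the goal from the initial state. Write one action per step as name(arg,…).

1. tag(f,f)  →  {inpos(b), linked(a), linked(c), linked(f), on(f), ready(c)}
2. swap(a)  →  {holds(a), inpos(b), linked(a), linked(c), linked(f), on(f), ready(a), ready(c)}

tag(f,f); swap(a)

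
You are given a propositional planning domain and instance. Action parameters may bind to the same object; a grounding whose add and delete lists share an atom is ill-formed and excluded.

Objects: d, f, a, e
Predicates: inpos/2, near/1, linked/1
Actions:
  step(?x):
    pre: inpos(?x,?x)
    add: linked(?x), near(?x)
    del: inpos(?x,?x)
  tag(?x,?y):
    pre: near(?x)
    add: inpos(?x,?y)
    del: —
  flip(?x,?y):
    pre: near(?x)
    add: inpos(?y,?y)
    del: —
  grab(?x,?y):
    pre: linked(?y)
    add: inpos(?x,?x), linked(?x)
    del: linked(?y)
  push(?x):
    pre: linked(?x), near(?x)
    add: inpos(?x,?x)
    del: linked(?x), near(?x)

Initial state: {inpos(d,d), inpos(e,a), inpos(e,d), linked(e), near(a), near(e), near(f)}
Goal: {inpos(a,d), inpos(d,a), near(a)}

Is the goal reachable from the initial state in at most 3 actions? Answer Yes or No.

1. step(d)  →  {inpos(e,a), inpos(e,d), linked(d), linked(e), near(a), near(d), near(e), near(f)}
2. tag(d,a)  →  {inpos(d,a), inpos(e,a), inpos(e,d), linked(d), linked(e), near(a), near(d), near(e), near(f)}
3. tag(a,d)  →  {inpos(a,d), inpos(d,a), inpos(e,a), inpos(e,d), linked(d), linked(e), near(a), near(d), near(e), near(f)}
optimal plan length = 3; 3 ≤ 3

Yes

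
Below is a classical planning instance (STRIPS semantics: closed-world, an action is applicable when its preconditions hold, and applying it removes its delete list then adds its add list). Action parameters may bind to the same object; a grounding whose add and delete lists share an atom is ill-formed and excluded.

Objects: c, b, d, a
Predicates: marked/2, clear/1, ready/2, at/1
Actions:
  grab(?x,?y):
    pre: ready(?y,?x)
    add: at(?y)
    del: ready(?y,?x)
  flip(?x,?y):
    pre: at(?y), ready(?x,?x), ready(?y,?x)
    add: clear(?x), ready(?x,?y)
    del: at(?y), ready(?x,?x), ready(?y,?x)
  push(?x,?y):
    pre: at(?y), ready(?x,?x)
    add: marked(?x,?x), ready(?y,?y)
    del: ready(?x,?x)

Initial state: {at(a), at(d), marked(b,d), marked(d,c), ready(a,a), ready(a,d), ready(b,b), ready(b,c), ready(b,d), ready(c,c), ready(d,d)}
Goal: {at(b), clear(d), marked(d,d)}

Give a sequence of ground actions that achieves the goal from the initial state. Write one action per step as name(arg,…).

grab(c,b); flip(d,a); push(c,d); push(d,b)

1. grab(c,b)  →  {at(a), at(b), at(d), marked(b,d), marked(d,c), ready(a,a), ready(a,d), ready(b,b), ready(b,d), ready(c,c), ready(d,d)}
2. flip(d,a)  →  {at(b), at(d), clear(d), marked(b,d), marked(d,c), ready(a,a), ready(b,b), ready(b,d), ready(c,c), ready(d,a)}
3. push(c,d)  →  {at(b), at(d), clear(d), marked(b,d), marked(c,c), marked(d,c), ready(a,a), ready(b,b), ready(b,d), ready(d,a), ready(d,d)}
4. push(d,b)  →  {at(b), at(d), clear(d), marked(b,d), marked(c,c), marked(d,c), marked(d,d), ready(a,a), ready(b,b), ready(b,d), ready(d,a)}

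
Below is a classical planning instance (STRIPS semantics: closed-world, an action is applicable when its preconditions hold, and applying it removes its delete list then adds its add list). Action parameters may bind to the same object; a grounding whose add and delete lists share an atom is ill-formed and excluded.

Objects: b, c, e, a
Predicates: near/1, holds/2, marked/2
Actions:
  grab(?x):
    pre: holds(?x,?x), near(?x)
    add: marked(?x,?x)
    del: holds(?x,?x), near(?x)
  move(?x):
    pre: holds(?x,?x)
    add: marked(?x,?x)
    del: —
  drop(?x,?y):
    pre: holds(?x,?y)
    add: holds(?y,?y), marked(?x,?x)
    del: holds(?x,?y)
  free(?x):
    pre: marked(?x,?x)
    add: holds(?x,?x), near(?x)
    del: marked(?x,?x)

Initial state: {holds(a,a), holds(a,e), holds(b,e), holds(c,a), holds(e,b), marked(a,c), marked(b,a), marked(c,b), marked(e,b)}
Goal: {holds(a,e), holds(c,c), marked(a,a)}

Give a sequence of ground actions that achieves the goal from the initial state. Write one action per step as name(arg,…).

1. move(a)  →  {holds(a,a), holds(a,e), holds(b,e), holds(c,a), holds(e,b), marked(a,a), marked(a,c), marked(b,a), marked(c,b), marked(e,b)}
2. drop(c,a)  →  {holds(a,a), holds(a,e), holds(b,e), holds(e,b), marked(a,a), marked(a,c), marked(b,a), marked(c,b), marked(c,c), marked(e,b)}
3. free(c)  →  {holds(a,a), holds(a,e), holds(b,e), holds(c,c), holds(e,b), marked(a,a), marked(a,c), marked(b,a), marked(c,b), marked(e,b), near(c)}

move(a); drop(c,a); free(c)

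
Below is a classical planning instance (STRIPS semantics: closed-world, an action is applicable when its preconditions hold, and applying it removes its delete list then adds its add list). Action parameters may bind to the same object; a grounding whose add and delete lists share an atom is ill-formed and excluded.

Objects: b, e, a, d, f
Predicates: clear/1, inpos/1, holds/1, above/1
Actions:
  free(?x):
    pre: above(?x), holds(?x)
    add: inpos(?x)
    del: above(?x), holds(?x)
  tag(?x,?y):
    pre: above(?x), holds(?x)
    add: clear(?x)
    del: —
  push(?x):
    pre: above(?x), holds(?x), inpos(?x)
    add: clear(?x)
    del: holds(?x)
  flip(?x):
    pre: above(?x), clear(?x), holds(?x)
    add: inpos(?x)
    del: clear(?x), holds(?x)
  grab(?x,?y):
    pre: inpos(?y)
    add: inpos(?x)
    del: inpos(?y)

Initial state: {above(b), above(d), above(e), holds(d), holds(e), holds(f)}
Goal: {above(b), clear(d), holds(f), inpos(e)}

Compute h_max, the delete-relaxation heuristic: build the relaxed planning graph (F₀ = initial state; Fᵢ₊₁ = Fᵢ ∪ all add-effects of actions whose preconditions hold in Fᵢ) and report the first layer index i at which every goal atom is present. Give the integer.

1

F0 = init (6 atoms)
F1 = F0 ∪ {clear(d), clear(e), inpos(d), inpos(e)}  (10 atoms)
goal ⊆ F1  ⇒  h_max = 1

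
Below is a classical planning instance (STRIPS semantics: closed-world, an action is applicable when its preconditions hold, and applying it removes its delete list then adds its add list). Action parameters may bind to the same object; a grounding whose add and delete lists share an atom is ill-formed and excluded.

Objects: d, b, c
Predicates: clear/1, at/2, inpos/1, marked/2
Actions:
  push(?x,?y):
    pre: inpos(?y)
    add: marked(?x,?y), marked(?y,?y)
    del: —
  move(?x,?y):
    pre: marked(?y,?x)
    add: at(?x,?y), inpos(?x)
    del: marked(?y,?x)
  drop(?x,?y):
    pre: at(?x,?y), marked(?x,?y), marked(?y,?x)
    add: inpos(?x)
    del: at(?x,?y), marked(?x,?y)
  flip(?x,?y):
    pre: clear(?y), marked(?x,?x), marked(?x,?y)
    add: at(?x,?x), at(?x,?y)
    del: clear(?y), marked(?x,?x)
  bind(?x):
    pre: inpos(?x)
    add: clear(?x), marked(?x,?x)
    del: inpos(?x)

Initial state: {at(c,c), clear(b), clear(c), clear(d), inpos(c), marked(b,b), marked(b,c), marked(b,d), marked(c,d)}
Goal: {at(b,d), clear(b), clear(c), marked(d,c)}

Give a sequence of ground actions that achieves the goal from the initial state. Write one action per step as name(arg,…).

push(d,c); flip(b,d)

1. push(d,c)  →  {at(c,c), clear(b), clear(c), clear(d), inpos(c), marked(b,b), marked(b,c), marked(b,d), marked(c,c), marked(c,d), marked(d,c)}
2. flip(b,d)  →  {at(b,b), at(b,d), at(c,c), clear(b), clear(c), inpos(c), marked(b,c), marked(b,d), marked(c,c), marked(c,d), marked(d,c)}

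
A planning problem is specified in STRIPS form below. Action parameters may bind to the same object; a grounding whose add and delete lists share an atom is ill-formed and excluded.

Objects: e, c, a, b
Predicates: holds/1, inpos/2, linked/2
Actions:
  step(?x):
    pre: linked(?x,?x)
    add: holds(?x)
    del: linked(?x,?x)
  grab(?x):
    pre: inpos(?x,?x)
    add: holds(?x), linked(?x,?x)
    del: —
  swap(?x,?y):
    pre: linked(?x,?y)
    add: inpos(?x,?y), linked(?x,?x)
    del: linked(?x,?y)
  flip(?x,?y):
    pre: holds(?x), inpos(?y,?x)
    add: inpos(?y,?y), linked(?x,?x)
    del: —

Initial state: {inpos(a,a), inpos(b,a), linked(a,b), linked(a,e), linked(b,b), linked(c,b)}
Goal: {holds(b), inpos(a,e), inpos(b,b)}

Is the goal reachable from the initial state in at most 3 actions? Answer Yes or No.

1. step(b)  →  {holds(b), inpos(a,a), inpos(b,a), linked(a,b), linked(a,e), linked(c,b)}
2. grab(a)  →  {holds(a), holds(b), inpos(a,a), inpos(b,a), linked(a,a), linked(a,b), linked(a,e), linked(c,b)}
3. swap(a,e)  →  {holds(a), holds(b), inpos(a,a), inpos(a,e), inpos(b,a), linked(a,a), linked(a,b), linked(c,b)}
4. flip(a,b)  →  {holds(a), holds(b), inpos(a,a), inpos(a,e), inpos(b,a), inpos(b,b), linked(a,a), linked(a,b), linked(c,b)}
optimal plan length = 4; 4 > 3

No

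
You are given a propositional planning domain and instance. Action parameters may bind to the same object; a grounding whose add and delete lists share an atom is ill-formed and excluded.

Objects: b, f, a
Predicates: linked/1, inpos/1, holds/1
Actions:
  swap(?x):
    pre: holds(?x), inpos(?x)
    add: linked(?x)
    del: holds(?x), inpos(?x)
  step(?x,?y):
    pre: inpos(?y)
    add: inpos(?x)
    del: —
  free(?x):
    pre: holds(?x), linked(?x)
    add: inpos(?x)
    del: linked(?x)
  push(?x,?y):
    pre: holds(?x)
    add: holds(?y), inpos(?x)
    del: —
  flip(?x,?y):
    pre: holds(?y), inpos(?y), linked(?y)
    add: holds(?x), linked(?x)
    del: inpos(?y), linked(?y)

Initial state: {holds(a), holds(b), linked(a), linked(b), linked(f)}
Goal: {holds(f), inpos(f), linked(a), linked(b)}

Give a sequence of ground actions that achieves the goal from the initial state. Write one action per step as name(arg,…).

1. push(b,f)  →  {holds(a), holds(b), holds(f), inpos(b), linked(a), linked(b), linked(f)}
2. step(f,b)  →  {holds(a), holds(b), holds(f), inpos(b), inpos(f), linked(a), linked(b), linked(f)}

push(b,f); step(f,b)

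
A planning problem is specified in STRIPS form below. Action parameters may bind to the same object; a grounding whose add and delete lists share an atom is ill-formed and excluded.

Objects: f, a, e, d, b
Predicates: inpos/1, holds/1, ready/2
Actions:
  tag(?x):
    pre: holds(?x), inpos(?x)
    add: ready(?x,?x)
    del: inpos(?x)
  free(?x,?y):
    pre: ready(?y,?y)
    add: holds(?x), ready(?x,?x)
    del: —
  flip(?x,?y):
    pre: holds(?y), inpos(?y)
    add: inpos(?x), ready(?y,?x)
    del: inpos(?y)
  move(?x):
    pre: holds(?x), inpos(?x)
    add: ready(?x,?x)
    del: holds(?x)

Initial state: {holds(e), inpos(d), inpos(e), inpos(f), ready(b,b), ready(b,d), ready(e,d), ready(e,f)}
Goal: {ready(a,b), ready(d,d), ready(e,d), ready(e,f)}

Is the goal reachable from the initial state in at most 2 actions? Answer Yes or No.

No

1. free(a,b)  →  {holds(a), holds(e), inpos(d), inpos(e), inpos(f), ready(a,a), ready(b,b), ready(b,d), ready(e,d), ready(e,f)}
2. free(d,a)  →  {holds(a), holds(d), holds(e), inpos(d), inpos(e), inpos(f), ready(a,a), ready(b,b), ready(b,d), ready(d,d), ready(e,d), ready(e,f)}
3. flip(a,e)  →  {holds(a), holds(d), holds(e), inpos(a), inpos(d), inpos(f), ready(a,a), ready(b,b), ready(b,d), ready(d,d), ready(e,a), ready(e,d), ready(e,f)}
4. flip(b,a)  →  {holds(a), holds(d), holds(e), inpos(b), inpos(d), inpos(f), ready(a,a), ready(a,b), ready(b,b), ready(b,d), ready(d,d), ready(e,a), ready(e,d), ready(e,f)}
optimal plan length = 4; 4 > 2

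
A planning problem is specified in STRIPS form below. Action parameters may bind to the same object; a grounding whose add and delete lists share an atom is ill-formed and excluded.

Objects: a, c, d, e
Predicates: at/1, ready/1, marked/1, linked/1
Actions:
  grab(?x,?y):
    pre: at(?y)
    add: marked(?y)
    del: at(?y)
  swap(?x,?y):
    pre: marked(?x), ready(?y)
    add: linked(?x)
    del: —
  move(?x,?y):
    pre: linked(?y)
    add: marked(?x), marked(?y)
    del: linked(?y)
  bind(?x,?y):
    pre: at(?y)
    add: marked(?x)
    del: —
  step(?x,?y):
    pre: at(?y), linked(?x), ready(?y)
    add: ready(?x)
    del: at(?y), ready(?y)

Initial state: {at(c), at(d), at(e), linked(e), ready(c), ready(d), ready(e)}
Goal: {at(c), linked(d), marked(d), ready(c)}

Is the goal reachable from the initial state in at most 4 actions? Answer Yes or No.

1. grab(a,d)  →  {at(c), at(e), linked(e), marked(d), ready(c), ready(d), ready(e)}
2. swap(d,c)  →  {at(c), at(e), linked(d), linked(e), marked(d), ready(c), ready(d), ready(e)}
optimal plan length = 2; 2 ≤ 4

Yes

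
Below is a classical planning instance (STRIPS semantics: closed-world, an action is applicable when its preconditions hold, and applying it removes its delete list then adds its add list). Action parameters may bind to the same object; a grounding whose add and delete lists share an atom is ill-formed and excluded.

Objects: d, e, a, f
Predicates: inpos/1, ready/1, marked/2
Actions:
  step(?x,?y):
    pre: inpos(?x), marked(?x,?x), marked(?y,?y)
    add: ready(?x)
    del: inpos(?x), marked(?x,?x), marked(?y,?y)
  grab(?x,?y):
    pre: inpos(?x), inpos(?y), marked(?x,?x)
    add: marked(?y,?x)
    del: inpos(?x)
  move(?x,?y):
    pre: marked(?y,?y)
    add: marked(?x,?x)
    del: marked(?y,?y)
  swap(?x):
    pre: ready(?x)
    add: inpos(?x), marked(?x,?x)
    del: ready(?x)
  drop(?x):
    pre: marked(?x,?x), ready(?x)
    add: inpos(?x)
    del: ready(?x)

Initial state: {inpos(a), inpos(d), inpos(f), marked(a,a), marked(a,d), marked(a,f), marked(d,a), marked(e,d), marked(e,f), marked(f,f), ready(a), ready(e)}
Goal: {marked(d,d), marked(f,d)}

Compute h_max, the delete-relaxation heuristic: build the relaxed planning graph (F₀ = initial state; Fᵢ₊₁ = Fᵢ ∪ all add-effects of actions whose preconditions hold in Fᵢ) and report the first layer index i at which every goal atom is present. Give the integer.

2

F0 = init (12 atoms)
F1 = F0 ∪ {inpos(e), marked(d,d), marked(d,f), marked(e,e), marked(f,a), ready(f)}  (18 atoms)
F2 = F1 ∪ {marked(a,e), marked(d,e), marked(e,a), marked(f,d), marked(f,e), ready(d)}  (24 atoms)
goal ⊆ F2  ⇒  h_max = 2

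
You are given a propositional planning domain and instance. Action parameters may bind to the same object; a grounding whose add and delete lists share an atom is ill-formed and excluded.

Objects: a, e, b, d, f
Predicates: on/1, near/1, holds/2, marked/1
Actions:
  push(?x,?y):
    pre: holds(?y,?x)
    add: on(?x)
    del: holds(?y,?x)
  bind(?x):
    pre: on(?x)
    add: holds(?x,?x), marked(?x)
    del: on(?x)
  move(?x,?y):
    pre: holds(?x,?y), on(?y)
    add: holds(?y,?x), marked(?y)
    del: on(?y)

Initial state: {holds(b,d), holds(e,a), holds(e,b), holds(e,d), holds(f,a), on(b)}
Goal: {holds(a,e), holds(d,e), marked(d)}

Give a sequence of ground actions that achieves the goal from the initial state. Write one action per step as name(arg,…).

1. push(a,f)  →  {holds(b,d), holds(e,a), holds(e,b), holds(e,d), on(a), on(b)}
2. push(d,b)  →  {holds(e,a), holds(e,b), holds(e,d), on(a), on(b), on(d)}
3. move(e,a)  →  {holds(a,e), holds(e,a), holds(e,b), holds(e,d), marked(a), on(b), on(d)}
4. move(e,d)  →  {holds(a,e), holds(d,e), holds(e,a), holds(e,b), holds(e,d), marked(a), marked(d), on(b)}

push(a,f); push(d,b); move(e,a); move(e,d)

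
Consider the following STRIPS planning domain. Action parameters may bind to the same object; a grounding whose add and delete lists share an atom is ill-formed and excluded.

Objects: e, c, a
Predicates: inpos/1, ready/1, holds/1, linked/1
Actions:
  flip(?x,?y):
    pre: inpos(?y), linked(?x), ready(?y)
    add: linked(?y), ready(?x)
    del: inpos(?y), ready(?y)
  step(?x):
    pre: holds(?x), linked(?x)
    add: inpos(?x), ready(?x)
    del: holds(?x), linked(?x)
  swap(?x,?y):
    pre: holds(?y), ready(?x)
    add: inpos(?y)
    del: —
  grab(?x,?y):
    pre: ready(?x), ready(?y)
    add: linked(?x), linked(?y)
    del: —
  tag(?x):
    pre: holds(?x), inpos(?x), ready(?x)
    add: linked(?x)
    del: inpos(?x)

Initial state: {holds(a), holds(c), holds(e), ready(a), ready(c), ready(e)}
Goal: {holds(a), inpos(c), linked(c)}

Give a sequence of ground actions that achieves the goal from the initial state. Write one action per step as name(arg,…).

swap(e,c); grab(e,c)

1. swap(e,c)  →  {holds(a), holds(c), holds(e), inpos(c), ready(a), ready(c), ready(e)}
2. grab(e,c)  →  {holds(a), holds(c), holds(e), inpos(c), linked(c), linked(e), ready(a), ready(c), ready(e)}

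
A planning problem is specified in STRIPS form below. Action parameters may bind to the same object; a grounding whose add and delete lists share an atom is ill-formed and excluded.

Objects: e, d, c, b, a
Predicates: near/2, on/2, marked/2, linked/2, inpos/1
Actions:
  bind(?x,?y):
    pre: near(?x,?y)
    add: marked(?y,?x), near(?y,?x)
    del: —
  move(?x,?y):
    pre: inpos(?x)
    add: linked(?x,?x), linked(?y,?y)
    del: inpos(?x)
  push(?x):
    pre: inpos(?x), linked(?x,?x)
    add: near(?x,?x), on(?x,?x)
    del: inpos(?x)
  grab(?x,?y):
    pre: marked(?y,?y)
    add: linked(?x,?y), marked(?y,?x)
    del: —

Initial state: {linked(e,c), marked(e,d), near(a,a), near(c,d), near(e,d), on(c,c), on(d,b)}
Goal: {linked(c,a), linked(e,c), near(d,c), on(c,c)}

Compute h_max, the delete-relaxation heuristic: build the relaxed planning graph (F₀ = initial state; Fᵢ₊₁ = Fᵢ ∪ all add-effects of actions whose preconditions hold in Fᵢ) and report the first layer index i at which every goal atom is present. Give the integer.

F0 = init (7 atoms)
F1 = F0 ∪ {marked(a,a), marked(d,c), marked(d,e), near(d,c), near(d,e)}  (12 atoms)
F2 = F1 ∪ {linked(a,a), linked(b,a), linked(c,a), linked(d,a), linked(e,a), marked(a,b), marked(a,c), marked(a,d), marked(a,e), marked(c,d)}  (22 atoms)
goal ⊆ F2  ⇒  h_max = 2

2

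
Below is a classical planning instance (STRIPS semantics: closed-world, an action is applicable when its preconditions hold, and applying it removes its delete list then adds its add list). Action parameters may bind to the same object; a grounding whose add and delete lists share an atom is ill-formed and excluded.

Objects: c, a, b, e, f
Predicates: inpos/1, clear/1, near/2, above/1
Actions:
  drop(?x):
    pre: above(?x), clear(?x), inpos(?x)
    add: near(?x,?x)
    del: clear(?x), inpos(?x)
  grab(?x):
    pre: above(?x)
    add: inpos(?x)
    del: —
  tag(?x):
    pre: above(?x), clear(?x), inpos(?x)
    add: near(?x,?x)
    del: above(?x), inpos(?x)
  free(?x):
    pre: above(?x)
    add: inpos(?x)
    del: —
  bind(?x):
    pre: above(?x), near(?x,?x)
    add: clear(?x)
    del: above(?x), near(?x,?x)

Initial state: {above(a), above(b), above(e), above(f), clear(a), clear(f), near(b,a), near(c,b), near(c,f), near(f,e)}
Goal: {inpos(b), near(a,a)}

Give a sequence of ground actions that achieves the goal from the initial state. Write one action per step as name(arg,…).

grab(a); drop(a); grab(b)

1. grab(a)  →  {above(a), above(b), above(e), above(f), clear(a), clear(f), inpos(a), near(b,a), near(c,b), near(c,f), near(f,e)}
2. drop(a)  →  {above(a), above(b), above(e), above(f), clear(f), near(a,a), near(b,a), near(c,b), near(c,f), near(f,e)}
3. grab(b)  →  {above(a), above(b), above(e), above(f), clear(f), inpos(b), near(a,a), near(b,a), near(c,b), near(c,f), near(f,e)}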